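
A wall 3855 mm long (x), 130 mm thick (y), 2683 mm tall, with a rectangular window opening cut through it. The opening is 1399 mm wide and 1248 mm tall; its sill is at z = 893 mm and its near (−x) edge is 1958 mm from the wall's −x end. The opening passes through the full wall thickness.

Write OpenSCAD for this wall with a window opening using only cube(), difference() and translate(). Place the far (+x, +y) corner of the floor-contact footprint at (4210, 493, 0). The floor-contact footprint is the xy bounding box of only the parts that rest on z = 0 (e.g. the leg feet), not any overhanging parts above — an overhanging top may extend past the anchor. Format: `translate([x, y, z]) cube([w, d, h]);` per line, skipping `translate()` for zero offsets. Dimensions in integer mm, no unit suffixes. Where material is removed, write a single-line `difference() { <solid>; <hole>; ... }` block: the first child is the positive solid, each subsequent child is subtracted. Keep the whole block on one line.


difference() { translate([355, 363, 0]) cube([3855, 130, 2683]); translate([2313, 363, 893]) cube([1399, 130, 1248]); }


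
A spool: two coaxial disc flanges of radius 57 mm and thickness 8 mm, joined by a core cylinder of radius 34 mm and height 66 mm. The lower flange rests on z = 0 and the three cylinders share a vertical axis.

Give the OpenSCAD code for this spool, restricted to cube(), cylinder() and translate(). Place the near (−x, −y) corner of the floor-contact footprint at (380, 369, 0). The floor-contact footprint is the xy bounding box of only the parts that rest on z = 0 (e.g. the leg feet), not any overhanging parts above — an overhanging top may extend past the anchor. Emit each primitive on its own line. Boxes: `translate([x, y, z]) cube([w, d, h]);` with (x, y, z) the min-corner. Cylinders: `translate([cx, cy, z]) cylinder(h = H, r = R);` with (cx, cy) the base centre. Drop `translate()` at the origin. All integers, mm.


translate([437, 426, 0]) cylinder(h = 8, r = 57);
translate([437, 426, 8]) cylinder(h = 66, r = 34);
translate([437, 426, 74]) cylinder(h = 8, r = 57);


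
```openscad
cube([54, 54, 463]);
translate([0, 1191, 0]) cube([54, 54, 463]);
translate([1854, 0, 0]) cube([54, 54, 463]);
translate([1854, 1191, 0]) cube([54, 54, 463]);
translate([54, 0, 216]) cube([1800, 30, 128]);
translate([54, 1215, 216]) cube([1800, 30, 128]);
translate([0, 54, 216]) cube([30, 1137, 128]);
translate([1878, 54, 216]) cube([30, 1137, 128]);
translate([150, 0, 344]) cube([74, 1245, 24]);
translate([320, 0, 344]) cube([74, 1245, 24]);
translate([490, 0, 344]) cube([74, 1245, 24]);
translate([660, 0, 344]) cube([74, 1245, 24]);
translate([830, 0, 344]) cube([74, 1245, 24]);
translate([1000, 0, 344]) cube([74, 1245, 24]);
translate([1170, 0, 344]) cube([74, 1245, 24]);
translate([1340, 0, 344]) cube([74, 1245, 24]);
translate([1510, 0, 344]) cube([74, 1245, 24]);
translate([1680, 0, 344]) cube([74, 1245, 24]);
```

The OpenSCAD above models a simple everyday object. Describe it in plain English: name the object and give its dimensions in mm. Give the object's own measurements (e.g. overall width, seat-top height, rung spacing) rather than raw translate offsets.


A bed frame 1908 mm long (x) by 1245 mm wide (y). Four 54×54 mm corner posts, 463 mm tall, at the corners of the footprint. Four rails of 30 mm thickness and 128 mm height run between adjacent posts with their undersides at z = 216 mm, their outer faces flush with the outside of the frame (the two x-running rails run between the posts' inner faces; the two y-running rails run between the posts' inner faces). 10 slats, each 74 mm wide (x) and 24 mm thick, lie across the top of the two x-running rails, running the full 1245 mm width of the frame in y; along x they sit between the end posts with a 96 mm gap after the −x posts and between neighbouring slats, leaving 100 mm before the +x posts.


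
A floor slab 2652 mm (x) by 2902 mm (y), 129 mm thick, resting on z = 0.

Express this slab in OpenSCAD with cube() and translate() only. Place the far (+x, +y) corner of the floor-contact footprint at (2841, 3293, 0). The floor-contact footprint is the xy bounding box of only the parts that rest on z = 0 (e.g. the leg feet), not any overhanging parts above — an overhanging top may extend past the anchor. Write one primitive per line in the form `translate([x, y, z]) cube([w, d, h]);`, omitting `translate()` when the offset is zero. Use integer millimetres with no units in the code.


translate([189, 391, 0]) cube([2652, 2902, 129]);


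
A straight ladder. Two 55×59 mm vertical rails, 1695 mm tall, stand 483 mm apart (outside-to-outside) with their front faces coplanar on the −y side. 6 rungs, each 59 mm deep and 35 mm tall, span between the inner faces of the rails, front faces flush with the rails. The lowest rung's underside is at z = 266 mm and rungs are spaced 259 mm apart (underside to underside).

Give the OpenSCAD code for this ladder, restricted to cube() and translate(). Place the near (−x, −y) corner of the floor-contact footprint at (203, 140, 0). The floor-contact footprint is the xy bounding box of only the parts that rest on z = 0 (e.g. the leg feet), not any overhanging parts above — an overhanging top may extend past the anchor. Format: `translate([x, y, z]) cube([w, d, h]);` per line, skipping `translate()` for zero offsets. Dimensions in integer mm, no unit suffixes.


// rung span = 483 - 2*55 = 373
// rung[k] z = 266 + k*259
translate([203, 140, 0]) cube([55, 59, 1695]);
translate([631, 140, 0]) cube([55, 59, 1695]);
translate([258, 140, 266]) cube([373, 59, 35]);
translate([258, 140, 525]) cube([373, 59, 35]);
translate([258, 140, 784]) cube([373, 59, 35]);
translate([258, 140, 1043]) cube([373, 59, 35]);
translate([258, 140, 1302]) cube([373, 59, 35]);
translate([258, 140, 1561]) cube([373, 59, 35]);


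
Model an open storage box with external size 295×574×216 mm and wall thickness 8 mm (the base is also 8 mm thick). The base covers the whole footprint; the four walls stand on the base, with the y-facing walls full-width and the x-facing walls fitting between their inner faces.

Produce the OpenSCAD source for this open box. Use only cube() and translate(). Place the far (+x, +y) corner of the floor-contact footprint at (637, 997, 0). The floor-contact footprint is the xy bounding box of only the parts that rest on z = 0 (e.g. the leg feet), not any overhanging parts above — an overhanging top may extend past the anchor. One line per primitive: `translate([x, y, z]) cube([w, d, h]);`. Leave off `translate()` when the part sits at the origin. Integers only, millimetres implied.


translate([342, 423, 0]) cube([295, 574, 8]);
translate([342, 423, 8]) cube([295, 8, 208]);
translate([342, 989, 8]) cube([295, 8, 208]);
translate([342, 431, 8]) cube([8, 558, 208]);
translate([629, 431, 8]) cube([8, 558, 208]);


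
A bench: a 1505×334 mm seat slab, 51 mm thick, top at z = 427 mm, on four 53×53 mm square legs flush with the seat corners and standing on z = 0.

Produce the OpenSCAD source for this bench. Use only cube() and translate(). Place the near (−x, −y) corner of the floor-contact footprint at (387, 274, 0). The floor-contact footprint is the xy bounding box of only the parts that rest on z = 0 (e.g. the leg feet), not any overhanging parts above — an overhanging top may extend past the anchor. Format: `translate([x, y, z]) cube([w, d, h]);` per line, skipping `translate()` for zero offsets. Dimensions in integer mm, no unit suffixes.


translate([387, 274, 376]) cube([1505, 334, 51]);
translate([387, 274, 0]) cube([53, 53, 376]);
translate([387, 555, 0]) cube([53, 53, 376]);
translate([1839, 274, 0]) cube([53, 53, 376]);
translate([1839, 555, 0]) cube([53, 53, 376]);


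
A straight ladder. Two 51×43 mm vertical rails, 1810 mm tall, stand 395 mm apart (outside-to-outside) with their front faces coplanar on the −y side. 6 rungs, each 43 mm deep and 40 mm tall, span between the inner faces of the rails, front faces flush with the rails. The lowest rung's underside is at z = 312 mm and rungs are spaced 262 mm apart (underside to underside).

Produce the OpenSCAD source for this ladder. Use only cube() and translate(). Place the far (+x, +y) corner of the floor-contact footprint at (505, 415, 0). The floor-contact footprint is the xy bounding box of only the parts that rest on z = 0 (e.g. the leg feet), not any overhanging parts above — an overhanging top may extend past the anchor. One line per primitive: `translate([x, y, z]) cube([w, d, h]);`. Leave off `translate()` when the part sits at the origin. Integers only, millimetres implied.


translate([110, 372, 0]) cube([51, 43, 1810]);
translate([454, 372, 0]) cube([51, 43, 1810]);
translate([161, 372, 312]) cube([293, 43, 40]);
translate([161, 372, 574]) cube([293, 43, 40]);
translate([161, 372, 836]) cube([293, 43, 40]);
translate([161, 372, 1098]) cube([293, 43, 40]);
translate([161, 372, 1360]) cube([293, 43, 40]);
translate([161, 372, 1622]) cube([293, 43, 40]);


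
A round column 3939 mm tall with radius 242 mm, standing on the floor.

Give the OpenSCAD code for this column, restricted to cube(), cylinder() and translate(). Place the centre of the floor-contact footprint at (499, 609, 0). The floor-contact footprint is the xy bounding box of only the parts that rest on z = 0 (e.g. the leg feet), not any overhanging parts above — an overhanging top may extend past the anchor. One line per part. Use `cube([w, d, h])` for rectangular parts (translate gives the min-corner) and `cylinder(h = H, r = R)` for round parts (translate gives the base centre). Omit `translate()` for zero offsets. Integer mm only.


translate([499, 609, 0]) cylinder(h = 3939, r = 242);


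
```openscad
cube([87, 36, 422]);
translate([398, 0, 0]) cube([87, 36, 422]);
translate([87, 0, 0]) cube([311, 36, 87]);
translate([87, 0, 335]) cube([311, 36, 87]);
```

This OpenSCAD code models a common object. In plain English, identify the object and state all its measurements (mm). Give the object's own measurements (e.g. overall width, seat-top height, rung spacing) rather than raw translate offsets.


A rectangular picture frame lying in the x–z plane (depth along y). The opening is 311 mm wide (x) by 248 mm tall (z), surrounded by a border 87 mm wide on all four sides. The frame is 36 mm deep and is made of two full-height vertical stiles with two horizontal rails fitted between them.


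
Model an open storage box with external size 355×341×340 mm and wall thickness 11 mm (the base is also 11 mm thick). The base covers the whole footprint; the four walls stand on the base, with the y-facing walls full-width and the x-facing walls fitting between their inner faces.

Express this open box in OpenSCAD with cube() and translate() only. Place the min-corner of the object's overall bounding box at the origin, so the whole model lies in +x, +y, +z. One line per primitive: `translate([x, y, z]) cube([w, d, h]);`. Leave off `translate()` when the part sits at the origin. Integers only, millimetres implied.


cube([355, 341, 11]);
translate([0, 0, 11]) cube([355, 11, 329]);
translate([0, 330, 11]) cube([355, 11, 329]);
translate([0, 11, 11]) cube([11, 319, 329]);
translate([344, 11, 11]) cube([11, 319, 329]);


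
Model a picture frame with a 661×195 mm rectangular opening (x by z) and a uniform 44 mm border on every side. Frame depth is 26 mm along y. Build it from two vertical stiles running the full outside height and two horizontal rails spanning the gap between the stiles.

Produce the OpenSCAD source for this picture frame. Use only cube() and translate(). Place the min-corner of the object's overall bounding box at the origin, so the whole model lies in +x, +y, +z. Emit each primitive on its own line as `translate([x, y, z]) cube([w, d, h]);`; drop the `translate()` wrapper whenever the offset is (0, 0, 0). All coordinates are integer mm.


cube([44, 26, 283]);
translate([705, 0, 0]) cube([44, 26, 283]);
translate([44, 0, 0]) cube([661, 26, 44]);
translate([44, 0, 239]) cube([661, 26, 44]);


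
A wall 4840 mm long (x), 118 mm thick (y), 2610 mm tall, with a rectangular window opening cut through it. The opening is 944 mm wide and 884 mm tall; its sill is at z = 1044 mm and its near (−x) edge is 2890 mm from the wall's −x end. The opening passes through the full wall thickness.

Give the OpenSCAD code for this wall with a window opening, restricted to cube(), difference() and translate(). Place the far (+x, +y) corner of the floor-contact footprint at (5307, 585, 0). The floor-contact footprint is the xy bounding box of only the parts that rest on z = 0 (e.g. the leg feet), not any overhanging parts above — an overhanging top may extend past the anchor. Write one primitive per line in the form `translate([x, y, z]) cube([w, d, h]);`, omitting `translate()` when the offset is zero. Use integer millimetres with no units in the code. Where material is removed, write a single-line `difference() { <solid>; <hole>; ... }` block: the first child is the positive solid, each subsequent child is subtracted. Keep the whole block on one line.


difference() { translate([467, 467, 0]) cube([4840, 118, 2610]); translate([3357, 467, 1044]) cube([944, 118, 884]); }


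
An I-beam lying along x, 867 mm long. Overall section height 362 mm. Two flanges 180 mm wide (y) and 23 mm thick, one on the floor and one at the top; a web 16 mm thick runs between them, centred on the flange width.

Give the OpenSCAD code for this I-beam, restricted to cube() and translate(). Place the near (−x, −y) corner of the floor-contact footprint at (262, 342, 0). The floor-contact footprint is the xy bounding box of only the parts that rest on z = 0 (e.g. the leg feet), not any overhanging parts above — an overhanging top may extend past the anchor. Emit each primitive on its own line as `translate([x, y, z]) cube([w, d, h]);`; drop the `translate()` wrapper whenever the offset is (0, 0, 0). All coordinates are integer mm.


translate([262, 342, 0]) cube([867, 180, 23]);
translate([262, 424, 23]) cube([867, 16, 316]);
translate([262, 342, 339]) cube([867, 180, 23]);


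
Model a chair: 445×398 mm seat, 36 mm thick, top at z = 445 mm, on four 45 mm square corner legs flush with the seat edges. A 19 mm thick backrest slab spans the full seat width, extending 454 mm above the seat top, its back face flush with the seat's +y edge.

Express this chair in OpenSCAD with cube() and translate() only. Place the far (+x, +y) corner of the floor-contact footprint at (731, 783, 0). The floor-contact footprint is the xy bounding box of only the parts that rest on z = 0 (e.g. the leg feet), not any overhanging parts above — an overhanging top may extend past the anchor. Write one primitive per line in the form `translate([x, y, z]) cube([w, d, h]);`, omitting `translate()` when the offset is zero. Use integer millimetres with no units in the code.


translate([286, 385, 409]) cube([445, 398, 36]);
translate([286, 385, 0]) cube([45, 45, 409]);
translate([686, 385, 0]) cube([45, 45, 409]);
translate([286, 738, 0]) cube([45, 45, 409]);
translate([686, 738, 0]) cube([45, 45, 409]);
translate([286, 764, 445]) cube([445, 19, 454]);


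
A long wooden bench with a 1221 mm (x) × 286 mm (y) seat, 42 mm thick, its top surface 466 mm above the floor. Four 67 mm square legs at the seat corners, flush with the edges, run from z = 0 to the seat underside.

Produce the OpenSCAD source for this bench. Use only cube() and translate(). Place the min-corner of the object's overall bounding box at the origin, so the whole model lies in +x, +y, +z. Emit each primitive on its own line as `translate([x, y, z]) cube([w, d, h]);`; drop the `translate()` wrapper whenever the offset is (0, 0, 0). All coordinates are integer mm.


translate([0, 0, 424]) cube([1221, 286, 42]);
cube([67, 67, 424]);
translate([0, 219, 0]) cube([67, 67, 424]);
translate([1154, 0, 0]) cube([67, 67, 424]);
translate([1154, 219, 0]) cube([67, 67, 424]);


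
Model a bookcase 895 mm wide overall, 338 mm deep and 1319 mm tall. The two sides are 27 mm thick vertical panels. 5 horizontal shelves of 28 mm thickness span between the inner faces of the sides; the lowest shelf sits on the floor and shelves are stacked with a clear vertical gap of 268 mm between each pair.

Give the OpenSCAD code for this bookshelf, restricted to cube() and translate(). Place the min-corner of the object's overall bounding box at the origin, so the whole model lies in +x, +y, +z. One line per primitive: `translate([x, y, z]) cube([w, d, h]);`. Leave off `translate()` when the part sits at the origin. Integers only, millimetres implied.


cube([27, 338, 1319]);
translate([868, 0, 0]) cube([27, 338, 1319]);
translate([27, 0, 0]) cube([841, 338, 28]);
translate([27, 0, 296]) cube([841, 338, 28]);
translate([27, 0, 592]) cube([841, 338, 28]);
translate([27, 0, 888]) cube([841, 338, 28]);
translate([27, 0, 1184]) cube([841, 338, 28]);


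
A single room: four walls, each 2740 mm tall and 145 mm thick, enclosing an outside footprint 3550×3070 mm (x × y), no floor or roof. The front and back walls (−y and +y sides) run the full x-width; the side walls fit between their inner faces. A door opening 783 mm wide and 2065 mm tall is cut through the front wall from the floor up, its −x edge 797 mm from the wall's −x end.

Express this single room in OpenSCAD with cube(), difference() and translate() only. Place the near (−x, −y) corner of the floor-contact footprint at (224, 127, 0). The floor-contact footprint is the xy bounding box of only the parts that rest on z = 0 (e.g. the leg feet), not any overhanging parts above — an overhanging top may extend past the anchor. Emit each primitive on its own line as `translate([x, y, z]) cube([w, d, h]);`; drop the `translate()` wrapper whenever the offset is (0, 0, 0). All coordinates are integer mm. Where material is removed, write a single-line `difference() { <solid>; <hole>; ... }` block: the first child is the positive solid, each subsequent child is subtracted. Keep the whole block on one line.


difference() { translate([224, 127, 0]) cube([3550, 145, 2740]); translate([1021, 127, 0]) cube([783, 145, 2065]); }
translate([224, 3052, 0]) cube([3550, 145, 2740]);
translate([224, 272, 0]) cube([145, 2780, 2740]);
translate([3629, 272, 0]) cube([145, 2780, 2740]);


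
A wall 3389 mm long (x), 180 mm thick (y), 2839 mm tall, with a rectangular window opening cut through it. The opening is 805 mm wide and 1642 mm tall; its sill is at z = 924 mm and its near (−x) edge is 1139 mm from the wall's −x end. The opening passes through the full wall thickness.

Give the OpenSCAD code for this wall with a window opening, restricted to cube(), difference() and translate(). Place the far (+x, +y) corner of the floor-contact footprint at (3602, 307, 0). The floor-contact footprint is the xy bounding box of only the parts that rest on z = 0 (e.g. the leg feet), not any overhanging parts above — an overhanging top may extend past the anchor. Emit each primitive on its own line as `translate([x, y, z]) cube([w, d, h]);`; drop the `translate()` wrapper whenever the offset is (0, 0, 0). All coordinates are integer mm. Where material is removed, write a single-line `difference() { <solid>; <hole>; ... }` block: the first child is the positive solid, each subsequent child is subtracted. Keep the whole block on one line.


difference() { translate([213, 127, 0]) cube([3389, 180, 2839]); translate([1352, 127, 924]) cube([805, 180, 1642]); }


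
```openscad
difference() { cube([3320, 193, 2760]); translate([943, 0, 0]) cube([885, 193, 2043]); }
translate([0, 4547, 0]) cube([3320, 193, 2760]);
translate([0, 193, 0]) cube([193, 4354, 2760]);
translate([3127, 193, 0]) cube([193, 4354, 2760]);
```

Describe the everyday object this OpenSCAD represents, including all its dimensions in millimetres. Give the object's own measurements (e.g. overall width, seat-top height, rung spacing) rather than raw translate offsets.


A single room: four walls, each 2760 mm tall and 193 mm thick, enclosing an outside footprint 3320×4740 mm (x × y), no floor or roof. The front and back walls (−y and +y sides) run the full x-width; the side walls fit between their inner faces. A door opening 885 mm wide and 2043 mm tall is cut through the front wall from the floor up, its −x edge 943 mm from the wall's −x end.


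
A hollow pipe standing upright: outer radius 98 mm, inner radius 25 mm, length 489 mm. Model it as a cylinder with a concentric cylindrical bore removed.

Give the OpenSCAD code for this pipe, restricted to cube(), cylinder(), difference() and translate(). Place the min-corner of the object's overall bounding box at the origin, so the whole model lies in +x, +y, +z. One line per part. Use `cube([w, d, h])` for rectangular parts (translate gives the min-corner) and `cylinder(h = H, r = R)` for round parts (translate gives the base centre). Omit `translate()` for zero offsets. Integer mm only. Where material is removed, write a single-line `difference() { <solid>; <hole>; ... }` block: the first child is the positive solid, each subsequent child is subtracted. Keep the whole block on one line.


difference() { translate([98, 98, 0]) cylinder(h = 489, r = 98); translate([98, 98, 0]) cylinder(h = 489, r = 25); }


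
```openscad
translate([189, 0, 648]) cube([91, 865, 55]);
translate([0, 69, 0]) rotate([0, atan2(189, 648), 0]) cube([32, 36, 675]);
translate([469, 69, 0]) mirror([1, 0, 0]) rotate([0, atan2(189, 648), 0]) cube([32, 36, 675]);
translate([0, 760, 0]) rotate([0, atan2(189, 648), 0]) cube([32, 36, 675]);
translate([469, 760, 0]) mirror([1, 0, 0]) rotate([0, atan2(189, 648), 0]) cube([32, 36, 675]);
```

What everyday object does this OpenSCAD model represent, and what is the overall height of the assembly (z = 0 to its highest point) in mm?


A sawhorse. The overall height is 703 mm.

A beam across two mirrored pairs of raked legs — a sawhorse. The beam's underside is at z = 648 (matching the legs' vertical rise in atan2(189, 648)) and the beam is 55 mm tall, so its top is at 648 + 55 = 703 mm. The raked legs top out at the beam's underside, so that is the highest point.


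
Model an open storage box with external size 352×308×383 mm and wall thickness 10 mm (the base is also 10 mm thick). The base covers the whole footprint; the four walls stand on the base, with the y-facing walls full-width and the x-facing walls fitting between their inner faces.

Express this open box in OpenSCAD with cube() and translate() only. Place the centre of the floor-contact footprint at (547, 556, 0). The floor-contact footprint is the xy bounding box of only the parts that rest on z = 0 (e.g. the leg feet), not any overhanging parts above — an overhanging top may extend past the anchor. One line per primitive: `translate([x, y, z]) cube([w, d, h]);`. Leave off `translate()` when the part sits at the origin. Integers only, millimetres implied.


translate([371, 402, 0]) cube([352, 308, 10]);
translate([371, 402, 10]) cube([352, 10, 373]);
translate([371, 700, 10]) cube([352, 10, 373]);
translate([371, 412, 10]) cube([10, 288, 373]);
translate([713, 412, 10]) cube([10, 288, 373]);


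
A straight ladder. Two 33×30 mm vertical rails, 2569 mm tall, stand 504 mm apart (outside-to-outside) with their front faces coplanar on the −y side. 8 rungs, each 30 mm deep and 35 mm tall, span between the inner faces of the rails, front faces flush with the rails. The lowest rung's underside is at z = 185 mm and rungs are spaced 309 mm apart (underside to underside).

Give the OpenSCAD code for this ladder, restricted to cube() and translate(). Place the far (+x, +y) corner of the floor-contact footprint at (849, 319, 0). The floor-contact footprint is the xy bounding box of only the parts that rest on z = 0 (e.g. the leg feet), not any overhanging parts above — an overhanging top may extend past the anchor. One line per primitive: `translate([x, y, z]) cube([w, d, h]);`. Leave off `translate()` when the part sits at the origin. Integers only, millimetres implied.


// rung span = 504 - 2*33 = 438
// rung[k] z = 185 + k*309
translate([345, 289, 0]) cube([33, 30, 2569]);
translate([816, 289, 0]) cube([33, 30, 2569]);
translate([378, 289, 185]) cube([438, 30, 35]);
translate([378, 289, 494]) cube([438, 30, 35]);
translate([378, 289, 803]) cube([438, 30, 35]);
translate([378, 289, 1112]) cube([438, 30, 35]);
translate([378, 289, 1421]) cube([438, 30, 35]);
translate([378, 289, 1730]) cube([438, 30, 35]);
translate([378, 289, 2039]) cube([438, 30, 35]);
translate([378, 289, 2348]) cube([438, 30, 35]);


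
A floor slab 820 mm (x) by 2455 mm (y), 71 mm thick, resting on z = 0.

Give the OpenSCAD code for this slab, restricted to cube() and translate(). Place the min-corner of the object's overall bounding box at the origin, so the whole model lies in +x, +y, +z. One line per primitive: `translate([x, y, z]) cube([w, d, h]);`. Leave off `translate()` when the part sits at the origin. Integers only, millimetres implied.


cube([820, 2455, 71]);


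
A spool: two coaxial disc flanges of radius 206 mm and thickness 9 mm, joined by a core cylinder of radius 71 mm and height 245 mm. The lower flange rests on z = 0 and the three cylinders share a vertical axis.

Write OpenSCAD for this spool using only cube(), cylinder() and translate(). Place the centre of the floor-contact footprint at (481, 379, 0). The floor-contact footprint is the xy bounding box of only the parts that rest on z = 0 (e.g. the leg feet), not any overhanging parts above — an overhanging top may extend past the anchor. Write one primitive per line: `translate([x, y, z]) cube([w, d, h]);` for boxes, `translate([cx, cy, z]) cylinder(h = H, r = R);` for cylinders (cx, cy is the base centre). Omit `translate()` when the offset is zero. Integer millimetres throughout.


translate([481, 379, 0]) cylinder(h = 9, r = 206);
translate([481, 379, 9]) cylinder(h = 245, r = 71);
translate([481, 379, 254]) cylinder(h = 9, r = 206);


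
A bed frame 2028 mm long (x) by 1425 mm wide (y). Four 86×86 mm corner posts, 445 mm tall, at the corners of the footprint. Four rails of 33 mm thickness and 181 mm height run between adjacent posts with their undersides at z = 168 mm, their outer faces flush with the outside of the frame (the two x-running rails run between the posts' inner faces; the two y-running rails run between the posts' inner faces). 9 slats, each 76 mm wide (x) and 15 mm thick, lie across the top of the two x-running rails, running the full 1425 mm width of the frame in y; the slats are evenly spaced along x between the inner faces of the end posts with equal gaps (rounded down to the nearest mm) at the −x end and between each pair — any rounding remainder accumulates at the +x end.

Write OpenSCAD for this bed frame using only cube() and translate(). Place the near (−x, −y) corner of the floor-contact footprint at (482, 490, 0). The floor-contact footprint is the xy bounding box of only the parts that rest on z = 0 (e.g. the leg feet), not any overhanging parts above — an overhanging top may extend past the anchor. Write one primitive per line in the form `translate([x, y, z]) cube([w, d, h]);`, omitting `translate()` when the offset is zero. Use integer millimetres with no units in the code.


translate([482, 490, 0]) cube([86, 86, 445]);
translate([482, 1829, 0]) cube([86, 86, 445]);
translate([2424, 490, 0]) cube([86, 86, 445]);
translate([2424, 1829, 0]) cube([86, 86, 445]);
translate([568, 490, 168]) cube([1856, 33, 181]);
translate([568, 1882, 168]) cube([1856, 33, 181]);
translate([482, 576, 168]) cube([33, 1253, 181]);
translate([2477, 576, 168]) cube([33, 1253, 181]);
translate([685, 490, 349]) cube([76, 1425, 15]);
translate([878, 490, 349]) cube([76, 1425, 15]);
translate([1071, 490, 349]) cube([76, 1425, 15]);
translate([1264, 490, 349]) cube([76, 1425, 15]);
translate([1457, 490, 349]) cube([76, 1425, 15]);
translate([1650, 490, 349]) cube([76, 1425, 15]);
translate([1843, 490, 349]) cube([76, 1425, 15]);
translate([2036, 490, 349]) cube([76, 1425, 15]);
translate([2229, 490, 349]) cube([76, 1425, 15]);


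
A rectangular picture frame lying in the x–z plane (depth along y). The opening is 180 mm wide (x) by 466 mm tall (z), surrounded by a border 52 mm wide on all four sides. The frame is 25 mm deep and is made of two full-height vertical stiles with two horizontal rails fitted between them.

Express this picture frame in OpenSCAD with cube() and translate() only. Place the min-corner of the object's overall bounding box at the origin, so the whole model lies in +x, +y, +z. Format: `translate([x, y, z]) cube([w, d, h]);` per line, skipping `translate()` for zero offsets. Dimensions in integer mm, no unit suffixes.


cube([52, 25, 570]);
translate([232, 0, 0]) cube([52, 25, 570]);
translate([52, 0, 0]) cube([180, 25, 52]);
translate([52, 0, 518]) cube([180, 25, 52]);


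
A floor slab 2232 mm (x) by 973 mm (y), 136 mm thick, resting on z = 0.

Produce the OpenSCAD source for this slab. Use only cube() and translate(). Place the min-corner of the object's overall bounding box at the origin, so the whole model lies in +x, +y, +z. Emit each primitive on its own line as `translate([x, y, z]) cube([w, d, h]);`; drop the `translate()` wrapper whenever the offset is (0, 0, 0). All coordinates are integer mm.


cube([2232, 973, 136]);


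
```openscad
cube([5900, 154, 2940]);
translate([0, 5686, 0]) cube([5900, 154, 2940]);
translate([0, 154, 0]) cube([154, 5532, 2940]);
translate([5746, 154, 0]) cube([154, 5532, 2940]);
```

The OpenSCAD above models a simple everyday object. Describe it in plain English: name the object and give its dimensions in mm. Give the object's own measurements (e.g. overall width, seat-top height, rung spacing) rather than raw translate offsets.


The wall frame of a small rectangular building: four walls, each 2940 mm tall and 154 mm thick, enclosing a footprint 5900 mm (x) by 5840 mm (y) outside-to-outside, with no floor or roof. The front and back walls (the −y and +y sides) span the full width; the two side walls fit between them.


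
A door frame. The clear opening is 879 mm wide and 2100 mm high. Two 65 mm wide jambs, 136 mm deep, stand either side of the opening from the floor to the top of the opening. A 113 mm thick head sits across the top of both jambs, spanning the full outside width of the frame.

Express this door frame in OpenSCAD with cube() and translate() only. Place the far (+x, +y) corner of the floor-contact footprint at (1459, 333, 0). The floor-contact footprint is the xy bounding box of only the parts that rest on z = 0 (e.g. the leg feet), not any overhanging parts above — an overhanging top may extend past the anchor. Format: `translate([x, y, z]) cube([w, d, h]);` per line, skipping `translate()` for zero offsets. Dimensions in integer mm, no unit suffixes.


translate([450, 197, 0]) cube([65, 136, 2100]);
translate([1394, 197, 0]) cube([65, 136, 2100]);
translate([450, 197, 2100]) cube([1009, 136, 113]);


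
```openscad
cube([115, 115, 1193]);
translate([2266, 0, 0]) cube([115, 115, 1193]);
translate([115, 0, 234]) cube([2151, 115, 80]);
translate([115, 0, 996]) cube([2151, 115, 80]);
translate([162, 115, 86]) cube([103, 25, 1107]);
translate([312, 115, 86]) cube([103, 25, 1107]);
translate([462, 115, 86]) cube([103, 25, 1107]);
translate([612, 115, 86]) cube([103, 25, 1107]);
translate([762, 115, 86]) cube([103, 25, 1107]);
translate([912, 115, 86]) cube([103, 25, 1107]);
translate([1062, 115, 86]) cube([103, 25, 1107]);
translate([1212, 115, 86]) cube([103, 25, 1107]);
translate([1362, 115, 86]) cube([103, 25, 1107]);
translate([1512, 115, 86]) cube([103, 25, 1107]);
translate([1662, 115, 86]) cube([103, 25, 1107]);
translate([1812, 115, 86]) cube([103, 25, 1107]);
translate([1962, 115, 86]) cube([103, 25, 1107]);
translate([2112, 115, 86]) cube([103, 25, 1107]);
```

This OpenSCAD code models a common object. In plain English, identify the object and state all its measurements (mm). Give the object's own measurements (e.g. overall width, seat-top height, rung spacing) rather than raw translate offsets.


A fence section. Two 115×115 mm posts, 1193 mm tall, stand on the floor with a clear span of 2151 mm between their inner faces. Two horizontal rails of 115×80 mm section span the gap between the posts with their undersides at z = 234 mm and z = 996 mm, flush with the posts' −y face. 14 pickets, each 103 mm wide, 25 mm thick and 1107 mm tall, are fixed to the +y face of the rails with their bottoms at z = 86 mm, spaced across the span with a 47 mm gap after the −x post and between neighbouring pickets, with 51 mm left before the +x post.


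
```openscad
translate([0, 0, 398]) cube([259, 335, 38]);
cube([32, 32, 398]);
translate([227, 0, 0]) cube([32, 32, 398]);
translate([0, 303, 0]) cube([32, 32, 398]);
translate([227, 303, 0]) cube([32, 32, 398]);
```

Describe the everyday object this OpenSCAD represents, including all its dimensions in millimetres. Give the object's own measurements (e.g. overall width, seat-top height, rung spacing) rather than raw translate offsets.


A simple wooden stool: a rectangular seat 259 mm (x) by 335 mm (y), 38 mm thick, top face at z = 436 mm, on four square legs, each 32×32 mm in cross-section. The legs rest on z = 0, each flush with a corner of the seat.


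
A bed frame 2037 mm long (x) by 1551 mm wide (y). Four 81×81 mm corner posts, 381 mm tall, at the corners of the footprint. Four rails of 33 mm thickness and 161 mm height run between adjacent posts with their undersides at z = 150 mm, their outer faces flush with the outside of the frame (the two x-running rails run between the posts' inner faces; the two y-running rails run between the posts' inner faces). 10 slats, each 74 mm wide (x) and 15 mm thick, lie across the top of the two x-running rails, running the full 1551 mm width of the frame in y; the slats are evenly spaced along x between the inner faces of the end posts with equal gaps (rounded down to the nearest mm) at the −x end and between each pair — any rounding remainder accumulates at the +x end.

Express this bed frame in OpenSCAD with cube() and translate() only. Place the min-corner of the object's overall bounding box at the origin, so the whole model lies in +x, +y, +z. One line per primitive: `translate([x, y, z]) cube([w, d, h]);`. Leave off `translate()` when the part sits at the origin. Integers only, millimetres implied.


cube([81, 81, 381]);
translate([0, 1470, 0]) cube([81, 81, 381]);
translate([1956, 0, 0]) cube([81, 81, 381]);
translate([1956, 1470, 0]) cube([81, 81, 381]);
translate([81, 0, 150]) cube([1875, 33, 161]);
translate([81, 1518, 150]) cube([1875, 33, 161]);
translate([0, 81, 150]) cube([33, 1389, 161]);
translate([2004, 81, 150]) cube([33, 1389, 161]);
translate([184, 0, 311]) cube([74, 1551, 15]);
translate([361, 0, 311]) cube([74, 1551, 15]);
translate([538, 0, 311]) cube([74, 1551, 15]);
translate([715, 0, 311]) cube([74, 1551, 15]);
translate([892, 0, 311]) cube([74, 1551, 15]);
translate([1069, 0, 311]) cube([74, 1551, 15]);
translate([1246, 0, 311]) cube([74, 1551, 15]);
translate([1423, 0, 311]) cube([74, 1551, 15]);
translate([1600, 0, 311]) cube([74, 1551, 15]);
translate([1777, 0, 311]) cube([74, 1551, 15]);


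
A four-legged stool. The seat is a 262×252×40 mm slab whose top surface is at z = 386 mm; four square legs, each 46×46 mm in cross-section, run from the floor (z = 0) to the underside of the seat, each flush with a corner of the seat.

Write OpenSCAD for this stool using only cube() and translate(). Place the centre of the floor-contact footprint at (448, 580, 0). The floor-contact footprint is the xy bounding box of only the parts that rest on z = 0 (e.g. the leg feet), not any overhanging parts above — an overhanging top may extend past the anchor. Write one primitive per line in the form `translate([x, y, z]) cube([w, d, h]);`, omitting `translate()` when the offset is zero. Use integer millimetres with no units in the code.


translate([317, 454, 346]) cube([262, 252, 40]);
translate([317, 454, 0]) cube([46, 46, 346]);
translate([533, 454, 0]) cube([46, 46, 346]);
translate([317, 660, 0]) cube([46, 46, 346]);
translate([533, 660, 0]) cube([46, 46, 346]);


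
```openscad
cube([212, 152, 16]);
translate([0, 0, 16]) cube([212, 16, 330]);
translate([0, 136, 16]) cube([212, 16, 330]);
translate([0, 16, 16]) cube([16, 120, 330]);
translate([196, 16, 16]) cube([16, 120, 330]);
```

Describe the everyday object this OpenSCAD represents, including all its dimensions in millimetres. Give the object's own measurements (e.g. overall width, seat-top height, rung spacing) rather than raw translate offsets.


An open-topped rectangular box: outside dimensions 212×152×346 mm, with a uniform wall and base thickness of 16 mm. The base is a full 212×152 slab on the floor; four walls sit on top of the base. The front and back walls (the −y and +y sides) span the full width; the two side walls fit between them.


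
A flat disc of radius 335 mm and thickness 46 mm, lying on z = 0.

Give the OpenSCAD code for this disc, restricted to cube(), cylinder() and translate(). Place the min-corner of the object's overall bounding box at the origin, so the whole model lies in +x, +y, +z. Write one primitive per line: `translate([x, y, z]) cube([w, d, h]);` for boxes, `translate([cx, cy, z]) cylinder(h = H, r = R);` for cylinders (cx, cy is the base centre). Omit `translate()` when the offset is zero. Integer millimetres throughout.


translate([335, 335, 0]) cylinder(h = 46, r = 335);


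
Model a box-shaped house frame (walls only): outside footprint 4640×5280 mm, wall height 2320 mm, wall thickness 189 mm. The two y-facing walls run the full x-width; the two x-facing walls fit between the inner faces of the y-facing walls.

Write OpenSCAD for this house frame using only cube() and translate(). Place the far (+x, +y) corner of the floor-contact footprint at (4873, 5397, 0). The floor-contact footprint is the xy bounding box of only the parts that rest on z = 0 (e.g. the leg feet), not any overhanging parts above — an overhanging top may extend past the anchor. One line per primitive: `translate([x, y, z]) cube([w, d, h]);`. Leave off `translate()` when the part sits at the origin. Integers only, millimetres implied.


translate([233, 117, 0]) cube([4640, 189, 2320]);
translate([233, 5208, 0]) cube([4640, 189, 2320]);
translate([233, 306, 0]) cube([189, 4902, 2320]);
translate([4684, 306, 0]) cube([189, 4902, 2320]);


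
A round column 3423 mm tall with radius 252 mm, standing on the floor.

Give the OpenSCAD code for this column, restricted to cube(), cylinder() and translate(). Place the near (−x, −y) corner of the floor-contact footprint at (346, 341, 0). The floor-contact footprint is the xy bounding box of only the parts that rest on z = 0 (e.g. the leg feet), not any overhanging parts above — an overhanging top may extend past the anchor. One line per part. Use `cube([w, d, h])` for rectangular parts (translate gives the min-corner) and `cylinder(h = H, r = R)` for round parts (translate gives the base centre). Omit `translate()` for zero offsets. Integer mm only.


translate([598, 593, 0]) cylinder(h = 3423, r = 252);


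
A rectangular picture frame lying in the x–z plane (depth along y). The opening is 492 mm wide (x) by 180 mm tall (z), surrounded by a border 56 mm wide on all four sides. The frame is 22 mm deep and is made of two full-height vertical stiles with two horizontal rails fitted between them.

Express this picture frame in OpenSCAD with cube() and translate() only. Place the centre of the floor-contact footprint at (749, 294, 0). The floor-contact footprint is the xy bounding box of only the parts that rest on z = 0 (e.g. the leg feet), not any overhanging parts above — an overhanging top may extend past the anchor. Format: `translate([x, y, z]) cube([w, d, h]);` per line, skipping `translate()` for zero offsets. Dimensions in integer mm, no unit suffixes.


translate([447, 283, 0]) cube([56, 22, 292]);
translate([995, 283, 0]) cube([56, 22, 292]);
translate([503, 283, 0]) cube([492, 22, 56]);
translate([503, 283, 236]) cube([492, 22, 56]);
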